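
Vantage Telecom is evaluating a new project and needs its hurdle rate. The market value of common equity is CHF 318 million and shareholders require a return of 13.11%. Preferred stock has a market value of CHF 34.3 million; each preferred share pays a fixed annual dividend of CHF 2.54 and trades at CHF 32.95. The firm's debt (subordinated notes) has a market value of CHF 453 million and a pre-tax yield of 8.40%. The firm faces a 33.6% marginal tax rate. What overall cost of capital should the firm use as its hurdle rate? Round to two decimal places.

Cost of preferred: Rp = 2.54 / 32.95 = 7.7086%.
Total capital V = 318 + 34.3 + 453 = 805.3.
Equity: weight = 318/805.3 = 0.3949; cost = 13.11%.
Preferred: weight = 34.3/805.3 = 0.0426; cost = 7.7086%.
Subordinated notes: weight = 453/805.3 = 0.5625; after-tax cost = 8.4% × (1 − 33.6%) = 5.5776%.
WACC = 0.3949 × 13.1100% + 0.0426 × 7.7086% + 0.5625 × 5.5776% = 8.6428%.

8.64%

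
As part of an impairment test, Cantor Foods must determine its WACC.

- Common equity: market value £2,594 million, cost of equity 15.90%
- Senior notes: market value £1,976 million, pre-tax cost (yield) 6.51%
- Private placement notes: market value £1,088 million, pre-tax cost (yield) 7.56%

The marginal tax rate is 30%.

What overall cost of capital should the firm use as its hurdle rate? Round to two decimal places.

9.90%

Total capital V = 2594 + 1976 + 1088 = 5658.
Equity: weight = 2594/5658 = 0.4585; cost = 15.9%.
Senior notes: weight = 1976/5658 = 0.3492; after-tax cost = 6.51% × (1 − 30%) = 4.5570%.
Private placement notes: weight = 1088/5658 = 0.1923; after-tax cost = 7.56% × (1 − 30%) = 5.2920%.
WACC = 0.4585 × 15.9000% + 0.3492 × 4.5570% + 0.1923 × 5.2920% = 9.8987%.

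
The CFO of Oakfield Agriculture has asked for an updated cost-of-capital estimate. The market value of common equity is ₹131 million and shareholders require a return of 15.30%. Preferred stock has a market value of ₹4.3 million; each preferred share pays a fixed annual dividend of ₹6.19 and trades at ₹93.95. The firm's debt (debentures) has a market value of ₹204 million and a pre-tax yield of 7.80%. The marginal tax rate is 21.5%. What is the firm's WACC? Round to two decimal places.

Cost of preferred: Rp = 6.19 / 93.95 = 6.5886%.
Total capital V = 131 + 4.3 + 204 = 339.3.
Equity: weight = 131/339.3 = 0.3861; cost = 15.3%.
Preferred: weight = 4.3/339.3 = 0.0127; cost = 6.5886%.
Debentures: weight = 204/339.3 = 0.6012; after-tax cost = 7.8% × (1 − 21.5%) = 6.1230%.
WACC = 0.3861 × 15.3000% + 0.0127 × 6.5886% + 0.6012 × 6.1230% = 9.6720%.

9.67%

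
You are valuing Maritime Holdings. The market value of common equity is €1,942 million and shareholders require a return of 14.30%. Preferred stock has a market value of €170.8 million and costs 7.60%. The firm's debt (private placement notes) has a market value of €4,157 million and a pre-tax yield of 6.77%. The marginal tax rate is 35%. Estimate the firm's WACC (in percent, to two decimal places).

7.55%

Total capital V = 1942 + 170.8 + 4157 = 6269.8.
Equity: weight = 1942/6269.8 = 0.3097; cost = 14.3%.
Preferred: weight = 170.8/6269.8 = 0.0272; cost = 7.6%.
Private placement notes: weight = 4157/6269.8 = 0.6630; after-tax cost = 6.77% × (1 − 35%) = 4.4005%.
WACC = 0.3097 × 14.3000% + 0.0272 × 7.6000% + 0.6630 × 4.4005% = 7.5539%.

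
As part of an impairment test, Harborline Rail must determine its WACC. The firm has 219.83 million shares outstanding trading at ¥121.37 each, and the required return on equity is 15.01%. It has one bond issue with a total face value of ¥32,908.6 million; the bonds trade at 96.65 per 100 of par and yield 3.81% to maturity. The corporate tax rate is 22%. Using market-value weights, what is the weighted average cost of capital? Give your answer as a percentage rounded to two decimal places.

8.46%

Market value of equity E = 121.37 × 219.83m = 26680.7671m. Market value of debt D = 32908.6m × 96.65/100 = 31806.1619m.
Total capital V = 26680.7671 + 31806.1619 = 58486.929.
Equity: weight = 26680.7671/58486.929 = 0.4562; cost = 15.01%.
Bonds outstanding: weight = 31806.1619/58486.929 = 0.5438; after-tax cost = 3.81% × (1 − 22%) = 2.9718%.
WACC = 0.4562 × 15.0100% + 0.5438 × 2.9718% = 8.4634%.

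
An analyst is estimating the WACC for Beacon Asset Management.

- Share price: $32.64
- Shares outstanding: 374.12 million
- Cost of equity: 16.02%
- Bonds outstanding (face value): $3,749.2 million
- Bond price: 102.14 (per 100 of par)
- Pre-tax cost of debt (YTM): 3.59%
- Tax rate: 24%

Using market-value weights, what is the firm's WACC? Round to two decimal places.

Market value of equity E = 32.64 × 374.12m = 12211.2768m. Market value of debt D = 3749.2m × 102.14/100 = 3829.43288m.
Total capital V = 12211.2768 + 3829.43288 = 16040.70968.
Equity: weight = 12211.2768/16040.70968 = 0.7613; cost = 16.02%.
Bonds outstanding: weight = 3829.43288/16040.70968 = 0.2387; after-tax cost = 3.59% × (1 − 24%) = 2.7284%.
WACC = 0.7613 × 16.0200% + 0.2387 × 2.7284% = 12.8469%.

12.85%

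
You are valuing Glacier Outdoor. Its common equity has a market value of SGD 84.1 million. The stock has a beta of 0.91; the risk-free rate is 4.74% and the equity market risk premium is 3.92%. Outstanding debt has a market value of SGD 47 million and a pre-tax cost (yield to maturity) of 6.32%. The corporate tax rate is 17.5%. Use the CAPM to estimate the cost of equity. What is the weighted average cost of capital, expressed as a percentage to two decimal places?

7.20%

Cost of equity via CAPM: Re = 4.74% + 0.91 × 3.92% = 8.3072%.
Total capital V = 84.1 + 47 = 131.1.
Equity: weight = 84.1/131.1 = 0.6415; cost = 8.3072%.
Debt: weight = 47/131.1 = 0.3585; after-tax cost = 6.32% × (1 − 17.5%) = 5.2140%.
WACC = 0.6415 × 8.3072% + 0.3585 × 5.2140% = 7.1983%.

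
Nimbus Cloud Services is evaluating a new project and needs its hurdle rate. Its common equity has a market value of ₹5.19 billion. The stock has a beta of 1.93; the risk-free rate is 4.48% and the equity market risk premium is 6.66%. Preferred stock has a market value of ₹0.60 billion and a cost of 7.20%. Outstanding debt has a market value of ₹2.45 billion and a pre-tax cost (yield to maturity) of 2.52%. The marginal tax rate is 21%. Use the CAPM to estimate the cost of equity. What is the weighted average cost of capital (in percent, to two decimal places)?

Cost of equity via CAPM: Re = 4.48% + 1.93 × 6.66% = 17.3338%.
Total capital V = 5.19 + 0.6 + 2.45 = 8.24.
Equity: weight = 5.19/8.24 = 0.6299; cost = 17.3338%.
Preferred: weight = 0.6/8.24 = 0.0728; cost = 7.2%.
Debt: weight = 2.45/8.24 = 0.2973; after-tax cost = 2.52% × (1 − 21%) = 1.9908%.
WACC = 0.6299 × 17.3338% + 0.0728 × 7.2000% + 0.2973 × 1.9908% = 12.0340%.

12.03%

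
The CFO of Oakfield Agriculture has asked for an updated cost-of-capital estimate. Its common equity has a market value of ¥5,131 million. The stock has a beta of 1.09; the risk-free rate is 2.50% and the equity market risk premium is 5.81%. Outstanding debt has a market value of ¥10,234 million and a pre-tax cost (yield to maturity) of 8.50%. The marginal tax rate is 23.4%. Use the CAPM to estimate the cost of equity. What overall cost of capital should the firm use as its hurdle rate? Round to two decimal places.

Cost of equity via CAPM: Re = 2.5% + 1.09 × 5.81% = 8.8329%.
Total capital V = 5131 + 10234 = 15365.
Equity: weight = 5131/15365 = 0.3339; cost = 8.8329%.
Debt: weight = 10234/15365 = 0.6661; after-tax cost = 8.5% × (1 − 23.4%) = 6.5110%.
WACC = 0.3339 × 8.8329% + 0.6661 × 6.5110% = 7.2864%.

7.29%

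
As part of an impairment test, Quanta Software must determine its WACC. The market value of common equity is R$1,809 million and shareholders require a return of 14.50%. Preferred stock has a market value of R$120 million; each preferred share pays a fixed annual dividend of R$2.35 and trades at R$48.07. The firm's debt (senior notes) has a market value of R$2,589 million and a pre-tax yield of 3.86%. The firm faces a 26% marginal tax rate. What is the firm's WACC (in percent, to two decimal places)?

Cost of preferred: Rp = 2.35 / 48.07 = 4.8887%.
Total capital V = 1809 + 120 + 2589 = 4518.
Equity: weight = 1809/4518 = 0.4004; cost = 14.5%.
Preferred: weight = 120/4518 = 0.0266; cost = 4.8887%.
Senior notes: weight = 2589/4518 = 0.5730; after-tax cost = 3.86% × (1 − 26%) = 2.8564%.
WACC = 0.4004 × 14.5000% + 0.0266 × 4.8887% + 0.5730 × 2.8564% = 7.5725%.

7.57%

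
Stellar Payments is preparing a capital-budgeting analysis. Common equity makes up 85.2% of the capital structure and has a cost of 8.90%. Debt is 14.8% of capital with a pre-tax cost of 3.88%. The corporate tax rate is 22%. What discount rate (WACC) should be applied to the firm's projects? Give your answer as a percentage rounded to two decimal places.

8.03%

After-tax cost of debt = 3.88% × (1 − 22%) = 3.0264%.
WACC = 0.852 × 8.9000% + 0.148 × 3.0264% = 8.0307%.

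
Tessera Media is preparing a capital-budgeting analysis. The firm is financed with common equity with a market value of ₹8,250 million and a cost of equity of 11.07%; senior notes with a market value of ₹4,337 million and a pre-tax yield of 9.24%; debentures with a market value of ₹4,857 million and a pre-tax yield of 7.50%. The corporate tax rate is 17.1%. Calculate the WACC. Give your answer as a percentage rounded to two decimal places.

Total capital V = 8250 + 4337 + 4857 = 17444.
Equity: weight = 8250/17444 = 0.4729; cost = 11.07%.
Senior notes: weight = 4337/17444 = 0.2486; after-tax cost = 9.24% × (1 − 17.1%) = 7.6600%.
Debentures: weight = 4857/17444 = 0.2784; after-tax cost = 7.5% × (1 − 17.1%) = 6.2175%.
WACC = 0.4729 × 11.0700% + 0.2486 × 7.6600% + 0.2784 × 6.2175% = 8.8711%.

8.87%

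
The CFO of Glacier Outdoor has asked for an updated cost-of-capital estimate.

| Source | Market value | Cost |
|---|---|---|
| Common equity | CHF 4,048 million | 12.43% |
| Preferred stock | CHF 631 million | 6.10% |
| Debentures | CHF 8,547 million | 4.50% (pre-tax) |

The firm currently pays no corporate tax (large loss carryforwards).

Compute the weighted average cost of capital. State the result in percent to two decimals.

Total capital V = 4048 + 631 + 8547 = 13226.
Equity: weight = 4048/13226 = 0.3061; cost = 12.43%.
Preferred: weight = 631/13226 = 0.0477; cost = 6.1%.
Debentures: weight = 8547/13226 = 0.6462; after-tax cost = 4.5% × (1 − 0%) = 4.5000%.
WACC = 0.3061 × 12.4300% + 0.0477 × 6.1000% + 0.6462 × 4.5000% = 7.0034%.

7.00%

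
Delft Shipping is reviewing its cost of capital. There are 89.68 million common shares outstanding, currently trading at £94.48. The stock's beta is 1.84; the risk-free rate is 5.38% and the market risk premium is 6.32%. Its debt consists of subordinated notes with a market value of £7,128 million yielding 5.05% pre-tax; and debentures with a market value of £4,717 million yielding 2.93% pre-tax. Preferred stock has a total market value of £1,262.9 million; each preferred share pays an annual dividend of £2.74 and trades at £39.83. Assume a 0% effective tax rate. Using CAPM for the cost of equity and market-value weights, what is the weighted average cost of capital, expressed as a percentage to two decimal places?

9.39%

Cost of equity via CAPM: Re = 5.38% + 1.84 × 6.32% = 17.0088%.
Cost of preferred: Rp = 2.74 / 39.83 = 6.8792%.
Market value of equity E = 94.48 × 89.68m = 8472.9664m.
Total capital V = 8472.9664 + 1262.9 + 7128 + 4717 = 21580.8664.
Equity: weight = 8472.9664/21580.8664 = 0.3926; cost = 17.0088%.
Preferred: weight = 1262.9/21580.8664 = 0.0585; cost = 6.8792%.
Subordinated notes: weight = 7128/21580.8664 = 0.3303; after-tax cost = 5.05% × (1 − 0%) = 5.0500%.
Debentures: weight = 4717/21580.8664 = 0.2186; after-tax cost = 2.93% × (1 − 0%) = 2.9300%.
WACC = 0.3926 × 17.0088% + 0.0585 × 6.8792% + 0.3303 × 5.0500% + 0.2186 × 2.9300% = 9.3889%.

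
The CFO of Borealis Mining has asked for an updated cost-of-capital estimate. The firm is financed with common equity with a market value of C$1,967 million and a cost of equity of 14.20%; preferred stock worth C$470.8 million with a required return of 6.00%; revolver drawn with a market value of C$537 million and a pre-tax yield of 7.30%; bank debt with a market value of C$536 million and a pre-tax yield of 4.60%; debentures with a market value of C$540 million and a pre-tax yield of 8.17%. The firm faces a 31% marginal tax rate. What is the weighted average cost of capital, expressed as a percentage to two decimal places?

Total capital V = 1967 + 470.8 + 537 + 536 + 540 = 4050.8.
Equity: weight = 1967/4050.8 = 0.4856; cost = 14.2%.
Preferred: weight = 470.8/4050.8 = 0.1162; cost = 6%.
Revolver drawn: weight = 537/4050.8 = 0.1326; after-tax cost = 7.3% × (1 − 31%) = 5.0370%.
Bank debt: weight = 536/4050.8 = 0.1323; after-tax cost = 4.6% × (1 − 31%) = 3.1740%.
Debentures: weight = 540/4050.8 = 0.1333; after-tax cost = 8.17% × (1 − 31%) = 5.6373%.
WACC = 0.4856 × 14.2000% + 0.1162 × 6.0000% + 0.1326 × 5.0370% + 0.1323 × 3.1740% + 0.1333 × 5.6373% = 9.4318%.

9.43%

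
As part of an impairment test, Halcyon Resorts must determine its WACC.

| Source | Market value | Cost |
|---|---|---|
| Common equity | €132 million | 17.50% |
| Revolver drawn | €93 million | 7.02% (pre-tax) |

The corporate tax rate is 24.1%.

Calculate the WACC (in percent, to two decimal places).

12.47%

Total capital V = 132 + 93 = 225.
Equity: weight = 132/225 = 0.5867; cost = 17.5%.
Revolver drawn: weight = 93/225 = 0.4133; after-tax cost = 7.02% × (1 − 24.1%) = 5.3282%.
WACC = 0.5867 × 17.5000% + 0.4133 × 5.3282% = 12.4690%.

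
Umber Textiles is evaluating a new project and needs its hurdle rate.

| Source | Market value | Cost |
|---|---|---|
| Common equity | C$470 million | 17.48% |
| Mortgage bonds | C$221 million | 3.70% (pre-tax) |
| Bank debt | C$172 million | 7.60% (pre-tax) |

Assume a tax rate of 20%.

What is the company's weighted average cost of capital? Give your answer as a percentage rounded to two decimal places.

11.49%

Total capital V = 470 + 221 + 172 = 863.
Equity: weight = 470/863 = 0.5446; cost = 17.48%.
Mortgage bonds: weight = 221/863 = 0.2561; after-tax cost = 3.7% × (1 − 20%) = 2.9600%.
Bank debt: weight = 172/863 = 0.1993; after-tax cost = 7.6% × (1 − 20%) = 6.0800%.
WACC = 0.5446 × 17.4800% + 0.2561 × 2.9600% + 0.1993 × 6.0800% = 11.4896%.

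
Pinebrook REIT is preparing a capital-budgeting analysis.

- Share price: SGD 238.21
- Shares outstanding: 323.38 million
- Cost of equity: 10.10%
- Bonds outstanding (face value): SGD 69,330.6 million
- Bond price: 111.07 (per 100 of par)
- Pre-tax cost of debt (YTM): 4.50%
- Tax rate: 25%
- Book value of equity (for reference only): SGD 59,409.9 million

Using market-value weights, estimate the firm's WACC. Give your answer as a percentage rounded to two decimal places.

6.74%

Market value of equity E = 238.21 × 323.38m = 77032.3498m. Market value of debt D = 69330.6m × 111.07/100 = 77005.49742m.
Total capital V = 77032.3498 + 77005.49742 = 154037.84722.
Equity: weight = 77032.3498/154037.84722 = 0.5001; cost = 10.1%.
Bonds outstanding: weight = 77005.49742/154037.84722 = 0.4999; after-tax cost = 4.5% × (1 − 25%) = 3.3750%.
WACC = 0.5001 × 10.1000% + 0.4999 × 3.3750% = 6.7381%.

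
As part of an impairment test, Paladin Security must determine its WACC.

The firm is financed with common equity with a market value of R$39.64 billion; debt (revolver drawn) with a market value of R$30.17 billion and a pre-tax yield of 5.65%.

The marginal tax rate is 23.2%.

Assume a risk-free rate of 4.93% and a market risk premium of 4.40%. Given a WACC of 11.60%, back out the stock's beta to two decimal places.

2.77

Total capital V = 39.64 + 30.17 = 69.81.
Equity weight = 39.64/69.81 = 0.5678.
Revolver drawn weight = 30.17/69.81 = 0.4322.
Debt contribution = 0.4322 × 5.65% × (1 − 23.2%) = 1.8753%.
Required equity contribution = 11.6% − 1.8753% = 9.7247%  ⇒  Re = 17.1262%.
CAPM: 17.1262% = 4.93% + β × 4.4%  ⇒  β = 2.7719.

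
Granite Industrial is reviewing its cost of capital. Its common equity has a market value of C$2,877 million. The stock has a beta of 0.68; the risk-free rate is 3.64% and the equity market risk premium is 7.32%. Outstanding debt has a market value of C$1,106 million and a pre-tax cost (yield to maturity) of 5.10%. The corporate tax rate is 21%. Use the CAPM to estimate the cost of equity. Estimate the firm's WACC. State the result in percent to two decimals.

Cost of equity via CAPM: Re = 3.64% + 0.68 × 7.32% = 8.6176%.
Total capital V = 2877 + 1106 = 3983.
Equity: weight = 2877/3983 = 0.7223; cost = 8.6176%.
Debt: weight = 1106/3983 = 0.2777; after-tax cost = 5.1% × (1 − 21%) = 4.0290%.
WACC = 0.7223 × 8.6176% + 0.2777 × 4.0290% = 7.3434%.

7.34%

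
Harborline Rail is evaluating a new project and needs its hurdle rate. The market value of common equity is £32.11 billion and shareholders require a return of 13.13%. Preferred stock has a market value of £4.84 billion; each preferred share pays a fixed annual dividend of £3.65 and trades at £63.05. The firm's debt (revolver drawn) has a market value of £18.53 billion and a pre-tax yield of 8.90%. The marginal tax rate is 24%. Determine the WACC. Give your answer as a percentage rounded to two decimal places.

Cost of preferred: Rp = 3.65 / 63.05 = 5.7891%.
Total capital V = 32.11 + 4.84 + 18.53 = 55.48.
Equity: weight = 32.11/55.48 = 0.5788; cost = 13.13%.
Preferred: weight = 4.84/55.48 = 0.0872; cost = 5.7891%.
Revolver drawn: weight = 18.53/55.48 = 0.3340; after-tax cost = 8.9% × (1 − 24%) = 6.7640%.
WACC = 0.5788 × 13.1300% + 0.0872 × 5.7891% + 0.3340 × 6.7640% = 10.3634%.

10.36%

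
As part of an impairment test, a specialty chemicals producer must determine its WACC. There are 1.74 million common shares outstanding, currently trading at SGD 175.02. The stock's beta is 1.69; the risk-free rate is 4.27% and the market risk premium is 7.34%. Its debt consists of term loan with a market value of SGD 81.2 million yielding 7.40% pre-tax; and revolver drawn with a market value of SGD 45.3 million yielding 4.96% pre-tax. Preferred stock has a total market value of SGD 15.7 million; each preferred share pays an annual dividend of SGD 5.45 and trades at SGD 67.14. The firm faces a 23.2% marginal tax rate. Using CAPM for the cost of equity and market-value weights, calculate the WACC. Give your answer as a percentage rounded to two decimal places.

13.07%

Cost of equity via CAPM: Re = 4.27% + 1.69 × 7.34% = 16.6746%.
Cost of preferred: Rp = 5.45 / 67.14 = 8.1174%.
Market value of equity E = 175.02 × 1.74m = 304.5348m.
Total capital V = 304.5348 + 15.7 + 81.2 + 45.3 = 446.7348.
Equity: weight = 304.5348/446.7348 = 0.6817; cost = 16.6746%.
Preferred: weight = 15.7/446.7348 = 0.0351; cost = 8.1174%.
Term loan: weight = 81.2/446.7348 = 0.1818; after-tax cost = 7.4% × (1 − 23.2%) = 5.6832%.
Revolver drawn: weight = 45.3/446.7348 = 0.1014; after-tax cost = 4.96% × (1 − 23.2%) = 3.8093%.
WACC = 0.6817 × 16.6746% + 0.0351 × 8.1174% + 0.1818 × 5.6832% + 0.1014 × 3.8093% = 13.0715%.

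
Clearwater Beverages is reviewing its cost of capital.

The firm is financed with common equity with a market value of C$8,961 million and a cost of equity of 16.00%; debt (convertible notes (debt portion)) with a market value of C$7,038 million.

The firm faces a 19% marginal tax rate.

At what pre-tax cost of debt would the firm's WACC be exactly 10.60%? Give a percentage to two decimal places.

4.60%

Total capital V = 8961 + 7038 = 15999.
Equity weight = 8961/15999 = 0.5601.
Convertible notes (debt portion) weight = 7038/15999 = 0.4399.
Equity contribution = 0.5601 × 16% = 8.9616%.
Remaining for debt = 10.6% − 8.9616% = 1.6384%.
Rd × (1 − 19%) × 0.4399 = 1.6384%  ⇒  Rd = 4.5982%.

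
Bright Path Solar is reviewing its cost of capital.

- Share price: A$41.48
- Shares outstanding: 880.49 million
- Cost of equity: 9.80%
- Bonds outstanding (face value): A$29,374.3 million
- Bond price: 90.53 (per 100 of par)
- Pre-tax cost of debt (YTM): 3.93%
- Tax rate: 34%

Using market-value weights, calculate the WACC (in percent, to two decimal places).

6.76%

Market value of equity E = 41.48 × 880.49m = 36522.7252m. Market value of debt D = 29374.3m × 90.53/100 = 26592.55379m.
Total capital V = 36522.7252 + 26592.55379 = 63115.27899.
Equity: weight = 36522.7252/63115.27899 = 0.5787; cost = 9.8%.
Bonds outstanding: weight = 26592.55379/63115.27899 = 0.4213; after-tax cost = 3.93% × (1 − 34%) = 2.5938%.
WACC = 0.5787 × 9.8000% + 0.4213 × 2.5938% = 6.7638%.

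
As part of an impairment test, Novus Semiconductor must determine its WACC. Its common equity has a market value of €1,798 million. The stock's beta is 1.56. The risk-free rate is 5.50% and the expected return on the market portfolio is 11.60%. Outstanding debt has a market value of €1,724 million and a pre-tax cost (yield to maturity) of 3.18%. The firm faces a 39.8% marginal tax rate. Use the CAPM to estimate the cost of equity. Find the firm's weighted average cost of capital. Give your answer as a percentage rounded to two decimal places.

8.60%

Market risk premium = 11.6% − 5.5% = 6.1%.
Cost of equity via CAPM: Re = 5.5% + 1.56 × 6.1% = 15.0160%.
Total capital V = 1798 + 1724 = 3522.
Equity: weight = 1798/3522 = 0.5105; cost = 15.016%.
Debt: weight = 1724/3522 = 0.4895; after-tax cost = 3.18% × (1 − 39.8%) = 1.9144%.
WACC = 0.5105 × 15.0160% + 0.4895 × 1.9144% = 8.6028%.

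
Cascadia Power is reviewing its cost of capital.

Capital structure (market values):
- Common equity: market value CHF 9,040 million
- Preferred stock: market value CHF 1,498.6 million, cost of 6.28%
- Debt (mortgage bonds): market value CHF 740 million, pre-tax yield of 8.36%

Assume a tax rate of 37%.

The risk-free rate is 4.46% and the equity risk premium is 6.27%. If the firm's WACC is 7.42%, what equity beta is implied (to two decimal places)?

Total capital V = 9040 + 1498.6 + 740 = 11278.6.
Equity weight = 9040/11278.6 = 0.8015.
Preferred weight = 1498.6/11278.6 = 0.1329.
Mortgage bonds weight = 740/11278.6 = 0.0656.
Debt contribution = 0.0656 × 8.36% × (1 − 37%) = 0.3456%.
Preferred contribution = 0.1329 × 6.28% = 0.8344%.
Required equity contribution = 7.42% − 1.1800% = 6.2400%  ⇒  Re = 7.7852%.
CAPM: 7.7852% = 4.46% + β × 6.27%  ⇒  β = 0.5303.

0.53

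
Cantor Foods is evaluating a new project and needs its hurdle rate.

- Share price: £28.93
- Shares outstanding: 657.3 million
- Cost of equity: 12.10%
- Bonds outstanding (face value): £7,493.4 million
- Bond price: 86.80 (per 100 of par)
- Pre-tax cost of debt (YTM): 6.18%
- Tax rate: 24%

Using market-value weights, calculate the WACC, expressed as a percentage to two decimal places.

10.21%

Market value of equity E = 28.93 × 657.3m = 19015.689m. Market value of debt D = 7493.4m × 86.8/100 = 6504.2712m.
Total capital V = 19015.689 + 6504.2712 = 25519.9602.
Equity: weight = 19015.689/25519.9602 = 0.7451; cost = 12.1%.
Bonds outstanding: weight = 6504.2712/25519.9602 = 0.2549; after-tax cost = 6.18% × (1 − 24%) = 4.6968%.
WACC = 0.7451 × 12.1000% + 0.2549 × 4.6968% = 10.2131%.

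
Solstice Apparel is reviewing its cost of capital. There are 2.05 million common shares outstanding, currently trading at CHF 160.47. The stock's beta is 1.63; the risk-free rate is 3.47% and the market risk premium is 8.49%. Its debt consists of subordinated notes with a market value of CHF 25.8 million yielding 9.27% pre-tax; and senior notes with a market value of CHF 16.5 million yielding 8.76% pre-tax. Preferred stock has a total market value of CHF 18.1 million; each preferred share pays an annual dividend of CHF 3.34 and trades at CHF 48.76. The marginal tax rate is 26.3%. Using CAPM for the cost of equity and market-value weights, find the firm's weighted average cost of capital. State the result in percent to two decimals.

Cost of equity via CAPM: Re = 3.47% + 1.63 × 8.49% = 17.3087%.
Cost of preferred: Rp = 3.34 / 48.76 = 6.8499%.
Market value of equity E = 160.47 × 2.05m = 328.9635m.
Total capital V = 328.9635 + 18.1 + 25.8 + 16.5 = 389.3635.
Equity: weight = 328.9635/389.3635 = 0.8449; cost = 17.3087%.
Preferred: weight = 18.1/389.3635 = 0.0465; cost = 6.8499%.
Subordinated notes: weight = 25.8/389.3635 = 0.0663; after-tax cost = 9.27% × (1 − 26.3%) = 6.8320%.
Senior notes: weight = 16.5/389.3635 = 0.0424; after-tax cost = 8.76% × (1 − 26.3%) = 6.4561%.
WACC = 0.8449 × 17.3087% + 0.0465 × 6.8499% + 0.0663 × 6.8320% + 0.0424 × 6.4561% = 15.6684%.

15.67%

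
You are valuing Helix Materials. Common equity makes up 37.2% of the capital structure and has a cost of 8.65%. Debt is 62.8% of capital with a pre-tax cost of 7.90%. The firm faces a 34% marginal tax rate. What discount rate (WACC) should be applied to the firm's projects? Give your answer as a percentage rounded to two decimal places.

6.49%

After-tax cost of debt = 7.9% × (1 − 34%) = 5.2140%.
WACC = 0.372 × 8.6500% + 0.628 × 5.2140% = 6.4922%.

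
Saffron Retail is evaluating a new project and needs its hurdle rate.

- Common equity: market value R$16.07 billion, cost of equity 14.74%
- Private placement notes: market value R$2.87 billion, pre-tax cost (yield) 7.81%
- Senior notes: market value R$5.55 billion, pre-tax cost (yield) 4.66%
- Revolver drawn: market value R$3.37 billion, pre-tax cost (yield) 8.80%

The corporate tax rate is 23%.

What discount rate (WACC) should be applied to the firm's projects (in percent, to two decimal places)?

Total capital V = 16.07 + 2.87 + 5.55 + 3.37 = 27.86.
Equity: weight = 16.07/27.86 = 0.5768; cost = 14.74%.
Private placement notes: weight = 2.87/27.86 = 0.1030; after-tax cost = 7.81% × (1 − 23%) = 6.0137%.
Senior notes: weight = 5.55/27.86 = 0.1992; after-tax cost = 4.66% × (1 − 23%) = 3.5882%.
Revolver drawn: weight = 3.37/27.86 = 0.1210; after-tax cost = 8.8% × (1 − 23%) = 6.7760%.
WACC = 0.5768 × 14.7400% + 0.1030 × 6.0137% + 0.1992 × 3.5882% + 0.1210 × 6.7760% = 10.6562%.

10.66%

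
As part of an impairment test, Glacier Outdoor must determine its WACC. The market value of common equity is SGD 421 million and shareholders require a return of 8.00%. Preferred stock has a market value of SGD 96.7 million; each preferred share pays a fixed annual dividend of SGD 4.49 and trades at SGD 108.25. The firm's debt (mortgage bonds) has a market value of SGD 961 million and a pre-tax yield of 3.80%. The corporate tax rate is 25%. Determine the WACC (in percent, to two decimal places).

4.40%

Cost of preferred: Rp = 4.49 / 108.25 = 4.1478%.
Total capital V = 421 + 96.7 + 961 = 1478.7.
Equity: weight = 421/1478.7 = 0.2847; cost = 8%.
Preferred: weight = 96.7/1478.7 = 0.0654; cost = 4.1478%.
Mortgage bonds: weight = 961/1478.7 = 0.6499; after-tax cost = 3.8% × (1 − 25%) = 2.8500%.
WACC = 0.2847 × 8.0000% + 0.0654 × 4.1478% + 0.6499 × 2.8500% = 4.4011%.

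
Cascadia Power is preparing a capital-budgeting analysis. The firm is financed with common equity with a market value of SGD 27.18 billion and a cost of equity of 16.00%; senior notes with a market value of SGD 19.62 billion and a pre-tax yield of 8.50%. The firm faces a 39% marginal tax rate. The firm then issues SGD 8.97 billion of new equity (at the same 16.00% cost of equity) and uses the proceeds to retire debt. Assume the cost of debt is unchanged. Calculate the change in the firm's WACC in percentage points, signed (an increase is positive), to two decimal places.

Current WACC:
Total capital V = 27.18 + 19.62 = 46.8.
Equity: weight = 27.18/46.8 = 0.5808; cost = 16%.
Senior notes: weight = 19.62/46.8 = 0.4192; after-tax cost = 8.5% × (1 − 39%) = 5.1850%.
WACC = 0.5808 × 16.0000% + 0.4192 × 5.1850% = 11.4660%.
After the change:
Total capital V = 36.15 + 10.65 = 46.8.
Equity: weight = 36.15/46.8 = 0.7724; cost = 16%.
Senior notes: weight = 10.65/46.8 = 0.2276; after-tax cost = 8.5% × (1 − 39%) = 5.1850%.
WACC = 0.7724 × 16.0000% + 0.2276 × 5.1850% = 13.5389%.
Change in WACC = 13.5389% − 11.4660% = 2.0729 pp.

+2.07 pp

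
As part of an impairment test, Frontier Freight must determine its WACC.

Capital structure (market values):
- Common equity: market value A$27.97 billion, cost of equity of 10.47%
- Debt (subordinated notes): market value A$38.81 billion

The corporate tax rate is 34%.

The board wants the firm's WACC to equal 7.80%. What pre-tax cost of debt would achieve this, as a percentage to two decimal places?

Total capital V = 27.97 + 38.81 = 66.78.
Equity weight = 27.97/66.78 = 0.4188.
Subordinated notes weight = 38.81/66.78 = 0.5812.
Equity contribution = 0.4188 × 10.47% = 4.3852%.
Remaining for debt = 7.8% − 4.3852% = 3.4148%.
Rd × (1 − 34%) × 0.5812 = 3.4148%  ⇒  Rd = 8.9027%.

8.90%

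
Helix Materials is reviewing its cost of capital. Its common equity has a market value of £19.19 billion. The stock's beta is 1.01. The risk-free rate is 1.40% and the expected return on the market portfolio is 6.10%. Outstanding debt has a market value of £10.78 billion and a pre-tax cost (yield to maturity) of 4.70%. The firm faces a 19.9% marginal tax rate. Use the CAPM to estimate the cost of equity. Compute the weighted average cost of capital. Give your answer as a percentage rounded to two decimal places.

5.29%

Market risk premium = 6.1% − 1.4% = 4.7%.
Cost of equity via CAPM: Re = 1.4% + 1.01 × 4.7% = 6.1470%.
Total capital V = 19.19 + 10.78 = 29.97.
Equity: weight = 19.19/29.97 = 0.6403; cost = 6.147%.
Debt: weight = 10.78/29.97 = 0.3597; after-tax cost = 4.7% × (1 − 19.9%) = 3.7647%.
WACC = 0.6403 × 6.1470% + 0.3597 × 3.7647% = 5.2901%.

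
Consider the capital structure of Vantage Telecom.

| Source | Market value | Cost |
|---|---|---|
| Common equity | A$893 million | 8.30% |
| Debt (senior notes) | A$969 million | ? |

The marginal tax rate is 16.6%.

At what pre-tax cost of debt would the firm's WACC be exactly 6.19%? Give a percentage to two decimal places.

Total capital V = 893 + 969 = 1862.
Equity weight = 893/1862 = 0.4796.
Senior notes weight = 969/1862 = 0.5204.
Equity contribution = 0.4796 × 8.3% = 3.9806%.
Remaining for debt = 6.19% − 3.9806% = 2.2094%.
Rd × (1 − 16.6%) × 0.5204 = 2.2094%  ⇒  Rd = 5.0905%.

5.09%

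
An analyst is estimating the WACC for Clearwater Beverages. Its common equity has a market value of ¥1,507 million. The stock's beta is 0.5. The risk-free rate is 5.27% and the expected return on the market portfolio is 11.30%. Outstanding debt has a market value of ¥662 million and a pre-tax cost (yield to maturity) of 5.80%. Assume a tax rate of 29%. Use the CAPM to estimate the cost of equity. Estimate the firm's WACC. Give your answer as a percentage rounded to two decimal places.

Market risk premium = 11.3% − 5.27% = 6.03%.
Cost of equity via CAPM: Re = 5.27% + 0.5 × 6.03% = 8.2850%.
Total capital V = 1507 + 662 = 2169.
Equity: weight = 1507/2169 = 0.6948; cost = 8.285%.
Debt: weight = 662/2169 = 0.3052; after-tax cost = 5.8% × (1 − 29%) = 4.1180%.
WACC = 0.6948 × 8.2850% + 0.3052 × 4.1180% = 7.0132%.

7.01%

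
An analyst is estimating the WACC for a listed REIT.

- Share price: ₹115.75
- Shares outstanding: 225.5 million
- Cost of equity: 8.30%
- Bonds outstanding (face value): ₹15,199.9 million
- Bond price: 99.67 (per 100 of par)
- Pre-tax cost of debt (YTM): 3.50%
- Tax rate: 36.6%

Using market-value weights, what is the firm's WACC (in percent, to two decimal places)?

6.07%

Market value of equity E = 115.75 × 225.5m = 26101.625m. Market value of debt D = 15199.9m × 99.67/100 = 15149.74033m.
Total capital V = 26101.625 + 15149.74033 = 41251.36533.
Equity: weight = 26101.625/41251.36533 = 0.6327; cost = 8.3%.
Bonds outstanding: weight = 15149.74033/41251.36533 = 0.3673; after-tax cost = 3.5% × (1 − 36.6%) = 2.2190%.
WACC = 0.6327 × 8.3000% + 0.3673 × 2.2190% = 6.0667%.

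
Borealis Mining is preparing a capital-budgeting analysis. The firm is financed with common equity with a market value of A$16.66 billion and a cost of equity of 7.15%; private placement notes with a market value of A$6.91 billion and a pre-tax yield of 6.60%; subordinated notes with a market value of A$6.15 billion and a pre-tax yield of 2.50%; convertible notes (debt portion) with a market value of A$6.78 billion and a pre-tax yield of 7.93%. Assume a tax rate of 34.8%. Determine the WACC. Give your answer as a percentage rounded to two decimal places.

Total capital V = 16.66 + 6.91 + 6.15 + 6.78 = 36.5.
Equity: weight = 16.66/36.5 = 0.4564; cost = 7.15%.
Private placement notes: weight = 6.91/36.5 = 0.1893; after-tax cost = 6.6% × (1 − 34.8%) = 4.3032%.
Subordinated notes: weight = 6.15/36.5 = 0.1685; after-tax cost = 2.5% × (1 − 34.8%) = 1.6300%.
Convertible notes (debt portion): weight = 6.78/36.5 = 0.1858; after-tax cost = 7.93% × (1 − 34.8%) = 5.1704%.
WACC = 0.4564 × 7.1500% + 0.1893 × 4.3032% + 0.1685 × 1.6300% + 0.1858 × 5.1704% = 5.3133%.

5.31%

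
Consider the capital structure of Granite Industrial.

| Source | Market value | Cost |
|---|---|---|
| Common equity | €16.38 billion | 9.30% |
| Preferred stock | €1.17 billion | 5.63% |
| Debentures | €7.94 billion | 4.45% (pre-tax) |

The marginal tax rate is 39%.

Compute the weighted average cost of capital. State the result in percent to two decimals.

Total capital V = 16.38 + 1.17 + 7.94 = 25.49.
Equity: weight = 16.38/25.49 = 0.6426; cost = 9.3%.
Preferred: weight = 1.17/25.49 = 0.0459; cost = 5.63%.
Debentures: weight = 7.94/25.49 = 0.3115; after-tax cost = 4.45% × (1 − 39%) = 2.7145%.
WACC = 0.6426 × 9.3000% + 0.0459 × 5.6300% + 0.3115 × 2.7145% = 7.0802%.

7.08%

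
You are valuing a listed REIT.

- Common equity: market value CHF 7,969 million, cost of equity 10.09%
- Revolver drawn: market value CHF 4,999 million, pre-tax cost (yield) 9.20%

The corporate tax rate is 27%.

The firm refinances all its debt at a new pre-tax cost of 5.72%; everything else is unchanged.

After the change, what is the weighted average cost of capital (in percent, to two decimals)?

7.81%

After the change:
Total capital V = 7969 + 4999 = 12968.
Equity: weight = 7969/12968 = 0.6145; cost = 10.09%.
Revolver drawn: weight = 4999/12968 = 0.3855; after-tax cost = 5.72% × (1 − 27%) = 4.1756%.
WACC = 0.6145 × 10.0900% + 0.3855 × 4.1756% = 7.8101%.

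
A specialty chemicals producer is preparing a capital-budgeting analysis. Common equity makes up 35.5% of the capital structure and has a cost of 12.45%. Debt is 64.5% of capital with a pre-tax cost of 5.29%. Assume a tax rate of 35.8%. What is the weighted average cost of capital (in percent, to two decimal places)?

6.61%

After-tax cost of debt = 5.29% × (1 − 35.8%) = 3.3962%.
WACC = 0.355 × 12.4500% + 0.645 × 3.3962% = 6.6103%.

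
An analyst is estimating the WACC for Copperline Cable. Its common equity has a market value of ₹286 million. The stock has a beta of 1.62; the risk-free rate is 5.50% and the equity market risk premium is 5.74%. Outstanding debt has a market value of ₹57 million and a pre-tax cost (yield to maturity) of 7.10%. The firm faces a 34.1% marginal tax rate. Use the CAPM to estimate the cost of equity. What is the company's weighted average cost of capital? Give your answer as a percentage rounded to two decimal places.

Cost of equity via CAPM: Re = 5.5% + 1.62 × 5.74% = 14.7988%.
Total capital V = 286 + 57 = 343.
Equity: weight = 286/343 = 0.8338; cost = 14.7988%.
Debt: weight = 57/343 = 0.1662; after-tax cost = 7.1% × (1 − 34.1%) = 4.6789%.
WACC = 0.8338 × 14.7988% + 0.1662 × 4.6789% = 13.1171%.

13.12%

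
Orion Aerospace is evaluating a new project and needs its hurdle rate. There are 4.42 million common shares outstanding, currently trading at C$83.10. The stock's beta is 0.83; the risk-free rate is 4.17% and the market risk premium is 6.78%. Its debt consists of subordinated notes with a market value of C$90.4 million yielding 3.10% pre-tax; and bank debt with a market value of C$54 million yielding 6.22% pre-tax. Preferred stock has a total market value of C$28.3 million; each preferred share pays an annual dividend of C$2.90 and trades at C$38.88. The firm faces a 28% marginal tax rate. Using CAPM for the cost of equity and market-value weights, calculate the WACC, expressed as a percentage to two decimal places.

7.88%

Cost of equity via CAPM: Re = 4.17% + 0.83 × 6.78% = 9.7974%.
Cost of preferred: Rp = 2.9 / 38.88 = 7.4588%.
Market value of equity E = 83.1 × 4.42m = 367.302m.
Total capital V = 367.302 + 28.3 + 90.4 + 54 = 540.002.
Equity: weight = 367.302/540.002 = 0.6802; cost = 9.7974%.
Preferred: weight = 28.3/540.002 = 0.0524; cost = 7.4588%.
Subordinated notes: weight = 90.4/540.002 = 0.1674; after-tax cost = 3.1% × (1 − 28%) = 2.2320%.
Bank debt: weight = 54/540.002 = 0.1000; after-tax cost = 6.22% × (1 − 28%) = 4.4784%.
WACC = 0.6802 × 9.7974% + 0.0524 × 7.4588% + 0.1674 × 2.2320% + 0.1000 × 4.4784% = 7.8764%.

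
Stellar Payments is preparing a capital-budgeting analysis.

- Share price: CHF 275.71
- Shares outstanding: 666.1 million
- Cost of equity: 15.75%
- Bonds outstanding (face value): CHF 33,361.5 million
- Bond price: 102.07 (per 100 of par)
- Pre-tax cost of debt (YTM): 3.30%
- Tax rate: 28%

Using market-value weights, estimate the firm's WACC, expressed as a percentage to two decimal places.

Market value of equity E = 275.71 × 666.1m = 183650.431m. Market value of debt D = 33361.5m × 102.07/100 = 34052.08305m.
Total capital V = 183650.431 + 34052.08305 = 217702.51405.
Equity: weight = 183650.431/217702.51405 = 0.8436; cost = 15.75%.
Bonds outstanding: weight = 34052.08305/217702.51405 = 0.1564; after-tax cost = 3.3% × (1 − 28%) = 2.3760%.
WACC = 0.8436 × 15.7500% + 0.1564 × 2.3760% = 13.6581%.

13.66%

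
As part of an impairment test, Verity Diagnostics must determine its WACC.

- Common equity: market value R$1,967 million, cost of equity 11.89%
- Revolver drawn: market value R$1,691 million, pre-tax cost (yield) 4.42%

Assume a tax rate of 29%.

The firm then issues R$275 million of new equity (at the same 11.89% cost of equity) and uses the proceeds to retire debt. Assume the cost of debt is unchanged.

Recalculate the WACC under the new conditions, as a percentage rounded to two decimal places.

After the change:
Total capital V = 2242 + 1416 = 3658.
Equity: weight = 2242/3658 = 0.6129; cost = 11.89%.
Revolver drawn: weight = 1416/3658 = 0.3871; after-tax cost = 4.42% × (1 − 29%) = 3.1382%.
WACC = 0.6129 × 11.8900% + 0.3871 × 3.1382% = 8.5022%.

8.50%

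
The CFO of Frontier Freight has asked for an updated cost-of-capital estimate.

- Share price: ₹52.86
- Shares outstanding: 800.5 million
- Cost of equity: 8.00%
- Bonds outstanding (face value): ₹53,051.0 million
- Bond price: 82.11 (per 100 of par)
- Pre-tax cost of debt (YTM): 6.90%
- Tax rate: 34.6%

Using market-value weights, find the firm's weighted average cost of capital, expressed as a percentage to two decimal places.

6.23%

Market value of equity E = 52.86 × 800.5m = 42314.43m. Market value of debt D = 53051m × 82.11/100 = 43560.1761m.
Total capital V = 42314.43 + 43560.1761 = 85874.6061.
Equity: weight = 42314.43/85874.6061 = 0.4927; cost = 8%.
Bonds outstanding: weight = 43560.1761/85874.6061 = 0.5073; after-tax cost = 6.9% × (1 − 34.6%) = 4.5126%.
WACC = 0.4927 × 8.0000% + 0.5073 × 4.5126% = 6.2310%.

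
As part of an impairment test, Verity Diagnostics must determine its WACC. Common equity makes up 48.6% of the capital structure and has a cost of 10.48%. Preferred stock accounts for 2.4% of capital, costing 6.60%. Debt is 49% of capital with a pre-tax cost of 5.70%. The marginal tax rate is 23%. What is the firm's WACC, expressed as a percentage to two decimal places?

7.40%

After-tax cost of debt = 5.7% × (1 − 23%) = 4.3890%.
WACC = 0.486 × 10.4800% + 0.024 × 6.6000% + 0.490 × 4.3890% = 7.4023%.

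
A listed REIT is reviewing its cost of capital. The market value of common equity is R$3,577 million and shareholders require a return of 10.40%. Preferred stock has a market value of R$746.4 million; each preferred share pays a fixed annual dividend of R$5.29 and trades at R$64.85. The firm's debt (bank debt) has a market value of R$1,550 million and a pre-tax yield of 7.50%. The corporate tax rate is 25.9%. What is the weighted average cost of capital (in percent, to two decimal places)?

8.84%

Cost of preferred: Rp = 5.29 / 64.85 = 8.1573%.
Total capital V = 3577 + 746.4 + 1550 = 5873.4.
Equity: weight = 3577/5873.4 = 0.6090; cost = 10.4%.
Preferred: weight = 746.4/5873.4 = 0.1271; cost = 8.1573%.
Bank debt: weight = 1550/5873.4 = 0.2639; after-tax cost = 7.5% × (1 − 25.9%) = 5.5575%.
WACC = 0.6090 × 10.4000% + 0.1271 × 8.1573% + 0.2639 × 5.5575% = 8.8371%.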